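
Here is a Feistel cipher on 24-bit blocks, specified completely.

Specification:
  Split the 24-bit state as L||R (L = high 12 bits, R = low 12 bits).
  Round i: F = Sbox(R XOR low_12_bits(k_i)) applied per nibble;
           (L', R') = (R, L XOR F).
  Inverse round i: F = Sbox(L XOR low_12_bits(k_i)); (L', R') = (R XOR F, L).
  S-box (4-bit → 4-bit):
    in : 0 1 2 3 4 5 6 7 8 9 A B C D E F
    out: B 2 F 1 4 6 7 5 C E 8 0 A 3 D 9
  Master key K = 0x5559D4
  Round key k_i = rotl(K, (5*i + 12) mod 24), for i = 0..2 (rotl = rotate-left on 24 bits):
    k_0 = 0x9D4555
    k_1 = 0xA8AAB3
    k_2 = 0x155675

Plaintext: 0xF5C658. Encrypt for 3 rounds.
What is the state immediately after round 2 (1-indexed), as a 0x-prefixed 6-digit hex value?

s_0 = plaintext = 0xF5C658
s_1 = Round(s_0, k_0) = 0x658EEF
s_2 = Round(s_1, k_1) = 0xEEF232
s_3 = Round(s_2, k_2) = 0x232AAA

0xEEF232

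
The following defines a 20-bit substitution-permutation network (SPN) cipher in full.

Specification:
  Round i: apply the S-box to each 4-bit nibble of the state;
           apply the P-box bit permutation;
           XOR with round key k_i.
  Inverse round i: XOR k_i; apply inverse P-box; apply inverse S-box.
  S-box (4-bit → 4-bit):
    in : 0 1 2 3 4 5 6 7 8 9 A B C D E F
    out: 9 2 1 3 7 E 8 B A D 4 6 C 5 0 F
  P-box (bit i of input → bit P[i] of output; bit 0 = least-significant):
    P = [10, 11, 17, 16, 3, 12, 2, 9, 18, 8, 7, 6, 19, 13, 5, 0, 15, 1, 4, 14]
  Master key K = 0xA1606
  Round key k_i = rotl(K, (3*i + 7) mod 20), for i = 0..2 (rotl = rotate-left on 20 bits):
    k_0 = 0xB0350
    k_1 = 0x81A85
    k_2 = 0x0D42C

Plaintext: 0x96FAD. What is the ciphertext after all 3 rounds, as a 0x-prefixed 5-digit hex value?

0x6EA73

s_0 = plaintext = 0x96FAD
s_1 = Round(s_0, k_0) = 0xDC685
s_2 = Round(s_1, k_1) = 0xB80F4
s_3 = Round(s_2, k_2) = 0x6EA73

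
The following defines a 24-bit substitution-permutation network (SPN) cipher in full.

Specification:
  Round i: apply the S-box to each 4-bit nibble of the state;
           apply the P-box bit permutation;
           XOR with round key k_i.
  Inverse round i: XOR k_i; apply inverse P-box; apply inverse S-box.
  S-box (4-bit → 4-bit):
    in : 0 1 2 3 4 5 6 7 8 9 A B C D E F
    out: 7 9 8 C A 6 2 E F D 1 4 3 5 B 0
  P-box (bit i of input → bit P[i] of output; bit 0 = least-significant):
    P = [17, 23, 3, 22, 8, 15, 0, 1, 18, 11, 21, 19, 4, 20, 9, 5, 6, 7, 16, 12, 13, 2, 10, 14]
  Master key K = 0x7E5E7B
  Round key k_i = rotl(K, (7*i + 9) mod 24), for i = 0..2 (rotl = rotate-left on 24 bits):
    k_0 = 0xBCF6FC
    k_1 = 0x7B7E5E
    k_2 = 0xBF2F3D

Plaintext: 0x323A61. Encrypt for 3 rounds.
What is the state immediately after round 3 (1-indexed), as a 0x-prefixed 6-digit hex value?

s_0 = plaintext = 0x323A61
s_1 = Round(s_0, k_0) = 0xFA20DC
s_2 = Round(s_1, k_1) = 0xDD773F
s_3 = Round(s_2, k_2) = 0x86015E

0x86015E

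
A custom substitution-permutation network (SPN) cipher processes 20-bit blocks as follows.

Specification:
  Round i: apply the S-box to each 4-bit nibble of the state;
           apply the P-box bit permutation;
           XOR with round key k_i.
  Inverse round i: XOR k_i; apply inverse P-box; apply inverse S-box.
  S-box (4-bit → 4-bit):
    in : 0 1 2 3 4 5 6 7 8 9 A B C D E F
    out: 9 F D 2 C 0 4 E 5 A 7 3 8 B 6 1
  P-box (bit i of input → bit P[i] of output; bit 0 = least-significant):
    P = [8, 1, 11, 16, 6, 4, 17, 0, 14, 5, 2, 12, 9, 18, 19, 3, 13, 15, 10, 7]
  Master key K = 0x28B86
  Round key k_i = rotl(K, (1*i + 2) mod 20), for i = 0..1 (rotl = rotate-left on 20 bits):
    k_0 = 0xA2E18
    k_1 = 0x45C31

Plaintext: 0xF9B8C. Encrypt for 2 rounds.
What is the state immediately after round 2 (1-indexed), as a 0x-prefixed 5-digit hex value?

0xFFD8C

s_0 = plaintext = 0xF9B8C
s_1 = Round(s_0, k_0) = 0xD4E70
s_2 = Round(s_1, k_1) = 0xFFD8C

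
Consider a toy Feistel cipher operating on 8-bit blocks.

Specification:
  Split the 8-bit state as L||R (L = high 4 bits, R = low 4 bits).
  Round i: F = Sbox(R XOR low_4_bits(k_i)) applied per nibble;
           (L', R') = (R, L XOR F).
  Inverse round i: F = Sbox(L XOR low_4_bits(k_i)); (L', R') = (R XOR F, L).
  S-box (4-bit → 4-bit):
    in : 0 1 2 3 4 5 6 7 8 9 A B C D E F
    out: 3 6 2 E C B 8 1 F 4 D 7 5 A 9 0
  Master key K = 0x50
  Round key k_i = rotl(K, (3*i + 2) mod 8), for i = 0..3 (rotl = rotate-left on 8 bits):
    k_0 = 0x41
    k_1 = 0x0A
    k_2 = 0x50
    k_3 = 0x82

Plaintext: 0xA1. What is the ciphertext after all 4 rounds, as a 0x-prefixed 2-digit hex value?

s_0 = plaintext = 0xA1
s_1 = Round(s_0, k_0) = 0x19
s_2 = Round(s_1, k_1) = 0x9F
s_3 = Round(s_2, k_2) = 0xF9
s_4 = Round(s_3, k_3) = 0x98

0x98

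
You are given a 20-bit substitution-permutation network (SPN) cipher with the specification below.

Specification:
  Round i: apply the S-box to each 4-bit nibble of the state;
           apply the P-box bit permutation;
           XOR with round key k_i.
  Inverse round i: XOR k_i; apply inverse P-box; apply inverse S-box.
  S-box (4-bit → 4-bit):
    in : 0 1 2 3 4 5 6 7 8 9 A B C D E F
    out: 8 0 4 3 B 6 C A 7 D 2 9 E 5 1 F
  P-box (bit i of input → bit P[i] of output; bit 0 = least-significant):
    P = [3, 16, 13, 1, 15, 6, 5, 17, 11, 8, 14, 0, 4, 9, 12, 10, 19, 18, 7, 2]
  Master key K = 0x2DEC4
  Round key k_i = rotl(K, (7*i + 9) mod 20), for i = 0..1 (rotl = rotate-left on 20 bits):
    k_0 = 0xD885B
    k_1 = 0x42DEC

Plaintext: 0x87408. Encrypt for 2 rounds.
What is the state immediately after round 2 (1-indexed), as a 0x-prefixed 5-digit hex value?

s_0 = plaintext = 0x87408
s_1 = Round(s_0, k_0) = 0x2A7D2
s_2 = Round(s_1, k_1) = 0x48E4D

0x48E4D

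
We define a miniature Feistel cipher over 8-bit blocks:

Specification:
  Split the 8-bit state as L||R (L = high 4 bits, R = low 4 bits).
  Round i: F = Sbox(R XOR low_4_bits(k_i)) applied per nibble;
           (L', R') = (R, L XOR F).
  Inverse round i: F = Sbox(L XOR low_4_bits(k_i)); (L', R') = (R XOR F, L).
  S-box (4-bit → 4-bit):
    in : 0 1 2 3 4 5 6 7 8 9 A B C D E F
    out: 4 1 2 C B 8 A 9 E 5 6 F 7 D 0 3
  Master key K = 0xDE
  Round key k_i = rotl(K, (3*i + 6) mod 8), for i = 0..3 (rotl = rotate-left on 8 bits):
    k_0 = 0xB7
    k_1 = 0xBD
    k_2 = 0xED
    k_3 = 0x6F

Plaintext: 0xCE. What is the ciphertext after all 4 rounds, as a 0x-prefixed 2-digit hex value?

s_0 = plaintext = 0xCE
s_1 = Round(s_0, k_0) = 0xE9
s_2 = Round(s_1, k_1) = 0x95
s_3 = Round(s_2, k_2) = 0x57
s_4 = Round(s_3, k_3) = 0x7B

0x7B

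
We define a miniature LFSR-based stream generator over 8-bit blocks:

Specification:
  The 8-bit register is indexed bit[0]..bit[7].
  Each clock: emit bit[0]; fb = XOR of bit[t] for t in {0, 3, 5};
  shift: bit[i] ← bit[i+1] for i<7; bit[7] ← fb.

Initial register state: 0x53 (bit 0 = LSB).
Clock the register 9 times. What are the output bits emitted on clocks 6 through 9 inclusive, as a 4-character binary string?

reg_0 = 0x53
clock 1: out=1, reg = 0xA9
clock 2: out=1, reg = 0xD4
clock 3: out=0, reg = 0x6A
clock 4: out=0, reg = 0x35
clock 5: out=1, reg = 0x1A
clock 6: out=0, reg = 0x8D
clock 7: out=1, reg = 0x46
clock 8: out=0, reg = 0x23
clock 9: out=1, reg = 0x11

0101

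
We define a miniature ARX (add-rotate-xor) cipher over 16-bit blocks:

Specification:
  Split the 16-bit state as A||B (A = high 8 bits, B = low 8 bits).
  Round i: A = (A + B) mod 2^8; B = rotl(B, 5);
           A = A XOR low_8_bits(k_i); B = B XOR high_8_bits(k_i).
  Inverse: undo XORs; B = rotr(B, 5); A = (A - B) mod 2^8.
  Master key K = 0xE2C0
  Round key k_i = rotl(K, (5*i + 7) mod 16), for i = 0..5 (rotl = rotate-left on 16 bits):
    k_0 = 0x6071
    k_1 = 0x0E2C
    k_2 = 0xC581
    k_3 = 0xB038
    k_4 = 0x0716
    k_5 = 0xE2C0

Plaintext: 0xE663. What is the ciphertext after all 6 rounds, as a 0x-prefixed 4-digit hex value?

0x5FDA

s_0 = plaintext = 0xE663
s_1 = Round(s_0, k_0) = 0x380C
s_2 = Round(s_1, k_1) = 0x688F
s_3 = Round(s_2, k_2) = 0x7634
s_4 = Round(s_3, k_3) = 0x9236
s_5 = Round(s_4, k_4) = 0xDEC1
s_6 = Round(s_5, k_5) = 0x5FDA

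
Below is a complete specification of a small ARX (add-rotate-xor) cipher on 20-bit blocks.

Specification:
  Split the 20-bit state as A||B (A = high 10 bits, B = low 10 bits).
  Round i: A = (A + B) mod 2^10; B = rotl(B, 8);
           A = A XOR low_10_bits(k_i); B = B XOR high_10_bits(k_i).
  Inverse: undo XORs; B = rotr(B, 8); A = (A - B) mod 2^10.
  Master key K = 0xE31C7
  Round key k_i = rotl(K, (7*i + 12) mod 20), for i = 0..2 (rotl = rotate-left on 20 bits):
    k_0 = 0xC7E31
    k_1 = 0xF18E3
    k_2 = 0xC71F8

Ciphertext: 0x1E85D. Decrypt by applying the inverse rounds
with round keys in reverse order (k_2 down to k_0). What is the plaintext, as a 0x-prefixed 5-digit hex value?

0xCFC64

s_0 = ciphertext = 0x1E85D
s_1 = InvRound(s_0, k_2) = 0x1ED07
s_2 = InvRound(s_1, k_1) = 0x64B06
s_3 = InvRound(s_2, k_0) = 0xCFC64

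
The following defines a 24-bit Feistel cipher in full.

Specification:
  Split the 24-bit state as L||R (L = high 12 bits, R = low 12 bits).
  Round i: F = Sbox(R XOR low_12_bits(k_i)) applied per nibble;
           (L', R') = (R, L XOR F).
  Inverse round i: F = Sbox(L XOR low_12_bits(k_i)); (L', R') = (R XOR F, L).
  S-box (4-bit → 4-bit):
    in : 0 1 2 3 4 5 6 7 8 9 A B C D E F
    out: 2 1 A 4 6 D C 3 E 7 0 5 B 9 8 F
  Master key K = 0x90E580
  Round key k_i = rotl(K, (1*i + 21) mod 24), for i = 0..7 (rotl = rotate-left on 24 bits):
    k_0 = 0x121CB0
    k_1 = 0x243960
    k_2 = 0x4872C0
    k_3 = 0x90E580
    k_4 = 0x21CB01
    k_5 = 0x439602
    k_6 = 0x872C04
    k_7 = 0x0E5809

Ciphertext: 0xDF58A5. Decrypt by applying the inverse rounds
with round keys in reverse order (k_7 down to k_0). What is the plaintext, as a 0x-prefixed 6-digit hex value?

s_0 = ciphertext = 0xDF58A5
s_1 = InvRound(s_0, k_7) = 0x55EDF5
s_2 = InvRound(s_1, k_6) = 0xA2555E
s_3 = InvRound(s_2, k_5) = 0xEFDA25
s_4 = InvRound(s_3, k_4) = 0x7DEEFD
s_5 = InvRound(s_4, k_3) = 0x4257DE
s_6 = InvRound(s_5, k_2) = 0xB53425
s_7 = InvRound(s_6, k_1) = 0xE61B53
s_8 = InvRound(s_7, k_0) = 0x1C2E61

0x1C2E61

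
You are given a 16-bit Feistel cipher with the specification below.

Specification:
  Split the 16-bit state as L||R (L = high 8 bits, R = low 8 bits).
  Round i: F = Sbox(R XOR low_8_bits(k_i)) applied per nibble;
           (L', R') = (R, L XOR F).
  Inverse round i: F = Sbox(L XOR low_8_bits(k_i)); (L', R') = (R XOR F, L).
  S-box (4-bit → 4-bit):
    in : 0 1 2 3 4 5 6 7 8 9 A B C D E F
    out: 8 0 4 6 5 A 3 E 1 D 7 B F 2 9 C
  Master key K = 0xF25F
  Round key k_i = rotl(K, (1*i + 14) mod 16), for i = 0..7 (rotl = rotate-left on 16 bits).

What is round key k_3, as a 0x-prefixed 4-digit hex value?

0xE4BF

K = 0xF25F
k_0 = rotl(K, (1*0+14) mod 16) = rotl(K, 14) = 0xFC97
k_1 = rotl(K, (1*1+14) mod 16) = rotl(K, 15) = 0xF92F
k_2 = rotl(K, (1*2+14) mod 16) = rotl(K, 0) = 0xF25F
k_3 = rotl(K, (1*3+14) mod 16) = rotl(K, 1) = 0xE4BF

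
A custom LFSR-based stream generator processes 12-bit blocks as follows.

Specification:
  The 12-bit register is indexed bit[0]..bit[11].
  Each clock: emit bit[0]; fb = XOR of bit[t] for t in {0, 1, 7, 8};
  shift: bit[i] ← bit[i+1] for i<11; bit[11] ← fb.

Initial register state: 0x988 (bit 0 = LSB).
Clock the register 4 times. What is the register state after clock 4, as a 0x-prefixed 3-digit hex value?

reg_0 = 0x988
clock 1: out=0, reg = 0x4C4
clock 2: out=0, reg = 0xA62
clock 3: out=0, reg = 0xD31
clock 4: out=1, reg = 0x698

0x698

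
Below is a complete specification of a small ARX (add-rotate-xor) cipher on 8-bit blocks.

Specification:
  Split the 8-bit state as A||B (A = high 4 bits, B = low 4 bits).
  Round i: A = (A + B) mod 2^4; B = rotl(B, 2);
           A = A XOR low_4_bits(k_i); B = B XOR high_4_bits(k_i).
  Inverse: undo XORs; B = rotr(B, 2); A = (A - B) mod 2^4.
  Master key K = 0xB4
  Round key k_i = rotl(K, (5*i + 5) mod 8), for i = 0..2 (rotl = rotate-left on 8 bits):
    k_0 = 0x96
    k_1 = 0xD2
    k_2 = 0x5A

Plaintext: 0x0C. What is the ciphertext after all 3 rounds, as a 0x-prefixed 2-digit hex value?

s_0 = plaintext = 0x0C
s_1 = Round(s_0, k_0) = 0xAA
s_2 = Round(s_1, k_1) = 0x67
s_3 = Round(s_2, k_2) = 0x78

0x78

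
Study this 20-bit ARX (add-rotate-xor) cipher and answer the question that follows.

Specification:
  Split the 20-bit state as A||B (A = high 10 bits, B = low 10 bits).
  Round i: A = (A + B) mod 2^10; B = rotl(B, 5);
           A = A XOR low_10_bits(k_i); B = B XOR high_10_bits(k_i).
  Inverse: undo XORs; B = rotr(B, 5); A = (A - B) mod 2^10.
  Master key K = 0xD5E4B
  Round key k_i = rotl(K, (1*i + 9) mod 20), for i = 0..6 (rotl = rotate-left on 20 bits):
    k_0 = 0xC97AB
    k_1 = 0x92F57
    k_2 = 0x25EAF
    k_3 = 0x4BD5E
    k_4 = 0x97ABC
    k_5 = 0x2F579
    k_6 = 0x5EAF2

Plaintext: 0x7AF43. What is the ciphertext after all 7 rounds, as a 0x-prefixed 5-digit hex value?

s_0 = plaintext = 0x7AF43
s_1 = Round(s_0, k_0) = 0xA175F
s_2 = Round(s_1, k_1) = 0xACDB1
s_3 = Round(s_2, k_2) = 0xB2EBA
s_4 = Round(s_3, k_3) = 0x36E7A
s_5 = Round(s_4, k_4) = 0x7A50D
s_6 = Round(s_5, k_5) = 0xE3D15
s_7 = Round(s_6, k_6) = 0x95BD2

0x95BD2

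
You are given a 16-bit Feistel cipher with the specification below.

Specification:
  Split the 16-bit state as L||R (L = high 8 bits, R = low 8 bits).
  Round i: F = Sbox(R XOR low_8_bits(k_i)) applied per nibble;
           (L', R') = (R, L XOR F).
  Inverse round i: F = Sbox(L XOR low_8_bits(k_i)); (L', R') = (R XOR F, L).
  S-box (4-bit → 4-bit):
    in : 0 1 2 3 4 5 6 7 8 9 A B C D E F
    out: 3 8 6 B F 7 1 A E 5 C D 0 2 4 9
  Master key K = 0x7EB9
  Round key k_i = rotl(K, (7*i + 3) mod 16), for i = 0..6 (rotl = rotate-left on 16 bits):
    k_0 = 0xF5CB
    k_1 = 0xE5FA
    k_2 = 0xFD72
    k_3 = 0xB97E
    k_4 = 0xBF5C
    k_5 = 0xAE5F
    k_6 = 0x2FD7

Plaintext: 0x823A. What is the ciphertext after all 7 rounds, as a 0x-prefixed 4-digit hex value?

s_0 = plaintext = 0x823A
s_1 = Round(s_0, k_0) = 0x3A1A
s_2 = Round(s_1, k_1) = 0x1A79
s_3 = Round(s_2, k_2) = 0x7927
s_4 = Round(s_3, k_3) = 0x270C
s_5 = Round(s_4, k_4) = 0x0C54
s_6 = Round(s_5, k_5) = 0x5431
s_7 = Round(s_6, k_6) = 0x3115

0x3115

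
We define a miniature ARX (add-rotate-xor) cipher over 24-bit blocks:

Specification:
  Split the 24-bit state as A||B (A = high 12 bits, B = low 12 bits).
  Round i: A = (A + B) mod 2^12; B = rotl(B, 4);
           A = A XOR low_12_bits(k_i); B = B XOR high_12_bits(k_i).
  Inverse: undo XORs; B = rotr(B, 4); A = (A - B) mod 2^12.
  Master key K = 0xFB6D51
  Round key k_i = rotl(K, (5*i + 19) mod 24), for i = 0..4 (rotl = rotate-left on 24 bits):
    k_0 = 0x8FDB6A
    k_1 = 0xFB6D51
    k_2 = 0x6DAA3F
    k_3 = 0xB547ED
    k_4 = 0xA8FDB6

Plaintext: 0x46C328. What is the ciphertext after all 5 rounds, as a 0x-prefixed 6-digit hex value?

0xB2ADF5

s_0 = plaintext = 0x46C328
s_1 = Round(s_0, k_0) = 0xCFEA7E
s_2 = Round(s_1, k_1) = 0xA2D85C
s_3 = Round(s_2, k_2) = 0x8B6312
s_4 = Round(s_3, k_3) = 0xC25A77
s_5 = Round(s_4, k_4) = 0xB2ADF5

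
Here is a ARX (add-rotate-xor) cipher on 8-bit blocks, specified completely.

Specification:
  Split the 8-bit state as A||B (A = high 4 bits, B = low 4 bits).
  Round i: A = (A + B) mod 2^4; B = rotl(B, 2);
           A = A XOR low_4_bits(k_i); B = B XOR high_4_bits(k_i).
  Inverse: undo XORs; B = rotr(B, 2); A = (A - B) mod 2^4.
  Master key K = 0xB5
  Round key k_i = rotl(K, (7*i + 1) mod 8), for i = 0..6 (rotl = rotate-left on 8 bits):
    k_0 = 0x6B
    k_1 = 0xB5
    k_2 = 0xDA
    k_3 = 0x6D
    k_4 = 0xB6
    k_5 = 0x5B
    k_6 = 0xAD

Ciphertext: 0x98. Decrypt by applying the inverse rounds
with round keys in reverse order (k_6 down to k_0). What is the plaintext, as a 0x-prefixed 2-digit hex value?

0x50

s_0 = ciphertext = 0x98
s_1 = InvRound(s_0, k_6) = 0xC8
s_2 = InvRound(s_1, k_5) = 0x07
s_3 = InvRound(s_2, k_4) = 0x33
s_4 = InvRound(s_3, k_3) = 0x95
s_5 = InvRound(s_4, k_2) = 0x12
s_6 = InvRound(s_5, k_1) = 0xE6
s_7 = InvRound(s_6, k_0) = 0x50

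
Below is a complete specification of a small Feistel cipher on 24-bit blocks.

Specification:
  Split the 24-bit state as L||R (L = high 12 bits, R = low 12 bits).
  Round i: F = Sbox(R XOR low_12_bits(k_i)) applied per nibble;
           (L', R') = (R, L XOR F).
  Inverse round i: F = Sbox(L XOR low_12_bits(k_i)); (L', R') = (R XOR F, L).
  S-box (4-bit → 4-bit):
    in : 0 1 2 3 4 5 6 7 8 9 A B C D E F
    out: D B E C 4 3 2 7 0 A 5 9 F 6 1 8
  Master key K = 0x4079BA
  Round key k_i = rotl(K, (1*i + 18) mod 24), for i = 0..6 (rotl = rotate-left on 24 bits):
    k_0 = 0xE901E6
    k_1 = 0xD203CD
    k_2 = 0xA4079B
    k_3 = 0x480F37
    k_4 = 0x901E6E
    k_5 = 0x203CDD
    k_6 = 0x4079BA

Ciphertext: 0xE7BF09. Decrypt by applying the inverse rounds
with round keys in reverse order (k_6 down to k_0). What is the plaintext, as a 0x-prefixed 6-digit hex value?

0xBA8259

s_0 = ciphertext = 0xE7BF09
s_1 = InvRound(s_0, k_6) = 0x8F2E7B
s_2 = InvRound(s_1, k_5) = 0xA938F2
s_3 = InvRound(s_2, k_4) = 0xC74A93
s_4 = InvRound(s_3, k_3) = 0x6DFC74
s_5 = InvRound(s_4, k_2) = 0x7306DF
s_6 = InvRound(s_5, k_1) = 0x259730
s_7 = InvRound(s_6, k_0) = 0xBA8259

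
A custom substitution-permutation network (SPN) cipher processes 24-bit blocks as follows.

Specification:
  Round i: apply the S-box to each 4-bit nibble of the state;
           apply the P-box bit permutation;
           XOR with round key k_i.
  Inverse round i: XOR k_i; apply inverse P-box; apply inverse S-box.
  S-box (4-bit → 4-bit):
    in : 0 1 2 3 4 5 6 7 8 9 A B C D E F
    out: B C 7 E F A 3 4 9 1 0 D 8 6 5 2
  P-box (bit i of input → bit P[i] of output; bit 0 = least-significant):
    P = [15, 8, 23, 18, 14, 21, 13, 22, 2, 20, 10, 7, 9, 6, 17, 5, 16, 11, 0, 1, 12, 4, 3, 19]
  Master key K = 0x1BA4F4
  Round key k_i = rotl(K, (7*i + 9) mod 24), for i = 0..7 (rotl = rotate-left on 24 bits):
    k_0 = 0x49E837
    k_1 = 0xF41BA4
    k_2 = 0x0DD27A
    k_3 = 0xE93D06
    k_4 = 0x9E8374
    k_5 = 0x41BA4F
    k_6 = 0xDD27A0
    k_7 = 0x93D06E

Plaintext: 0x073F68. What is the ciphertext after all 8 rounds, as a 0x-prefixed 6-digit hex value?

0x508242

s_0 = plaintext = 0x073F68
s_1 = Round(s_0, k_0) = 0x773846
s_2 = Round(s_1, k_1) = 0x96FA49
s_3 = Round(s_2, k_2) = 0x6C2A3A
s_4 = Round(s_3, k_3) = 0x8B0F54
s_5 = Round(s_4, k_4) = 0x631017
s_6 = Round(s_5, k_5) = 0x9382F8
s_7 = Round(s_6, k_6) = 0xE9B987
s_8 = Round(s_7, k_7) = 0x508242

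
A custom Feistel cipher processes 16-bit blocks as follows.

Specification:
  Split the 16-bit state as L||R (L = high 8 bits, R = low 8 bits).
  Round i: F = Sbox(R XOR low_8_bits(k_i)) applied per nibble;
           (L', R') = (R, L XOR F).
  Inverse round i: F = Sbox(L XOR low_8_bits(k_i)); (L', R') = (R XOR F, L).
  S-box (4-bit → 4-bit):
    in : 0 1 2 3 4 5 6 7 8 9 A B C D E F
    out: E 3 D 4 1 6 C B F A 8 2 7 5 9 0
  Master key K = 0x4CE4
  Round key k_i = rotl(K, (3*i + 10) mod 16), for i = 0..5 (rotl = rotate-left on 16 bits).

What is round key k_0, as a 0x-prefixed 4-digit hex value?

K = 0x4CE4
k_0 = rotl(K, (3*0+10) mod 16) = rotl(K, 10) = 0x9133

0x9133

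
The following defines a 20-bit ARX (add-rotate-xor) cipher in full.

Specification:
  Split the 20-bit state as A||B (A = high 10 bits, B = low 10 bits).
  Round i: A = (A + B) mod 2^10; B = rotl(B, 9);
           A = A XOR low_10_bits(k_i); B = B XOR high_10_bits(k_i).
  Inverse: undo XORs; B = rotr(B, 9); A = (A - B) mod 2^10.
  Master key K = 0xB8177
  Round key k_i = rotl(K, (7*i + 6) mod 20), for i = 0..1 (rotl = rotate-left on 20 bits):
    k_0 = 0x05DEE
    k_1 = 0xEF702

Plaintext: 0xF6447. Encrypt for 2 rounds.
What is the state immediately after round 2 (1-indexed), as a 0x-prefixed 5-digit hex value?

s_0 = plaintext = 0xF6447
s_1 = Round(s_0, k_0) = 0x73A34
s_2 = Round(s_1, k_1) = 0xC02A7

0xC02A7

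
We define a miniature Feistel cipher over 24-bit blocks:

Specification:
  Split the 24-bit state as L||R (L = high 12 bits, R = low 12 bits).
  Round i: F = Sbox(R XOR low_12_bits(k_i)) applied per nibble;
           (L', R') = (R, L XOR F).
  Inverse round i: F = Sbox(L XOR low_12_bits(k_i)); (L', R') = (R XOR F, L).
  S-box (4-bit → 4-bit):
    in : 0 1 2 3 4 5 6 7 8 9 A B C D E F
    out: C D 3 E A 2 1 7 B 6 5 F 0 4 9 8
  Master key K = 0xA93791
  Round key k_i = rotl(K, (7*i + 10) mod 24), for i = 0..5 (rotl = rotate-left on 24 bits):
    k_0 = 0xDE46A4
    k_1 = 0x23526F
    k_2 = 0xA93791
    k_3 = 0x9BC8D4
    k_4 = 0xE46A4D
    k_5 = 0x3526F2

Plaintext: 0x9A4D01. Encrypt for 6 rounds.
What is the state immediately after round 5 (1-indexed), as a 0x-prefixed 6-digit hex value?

0x43930D

s_0 = plaintext = 0x9A4D01
s_1 = Round(s_0, k_0) = 0xD016F6
s_2 = Round(s_1, k_1) = 0x6F6767
s_3 = Round(s_2, k_2) = 0x767A77
s_4 = Round(s_3, k_3) = 0xA77439
s_5 = Round(s_4, k_4) = 0x43930D
s_6 = Round(s_5, k_5) = 0x30D6B1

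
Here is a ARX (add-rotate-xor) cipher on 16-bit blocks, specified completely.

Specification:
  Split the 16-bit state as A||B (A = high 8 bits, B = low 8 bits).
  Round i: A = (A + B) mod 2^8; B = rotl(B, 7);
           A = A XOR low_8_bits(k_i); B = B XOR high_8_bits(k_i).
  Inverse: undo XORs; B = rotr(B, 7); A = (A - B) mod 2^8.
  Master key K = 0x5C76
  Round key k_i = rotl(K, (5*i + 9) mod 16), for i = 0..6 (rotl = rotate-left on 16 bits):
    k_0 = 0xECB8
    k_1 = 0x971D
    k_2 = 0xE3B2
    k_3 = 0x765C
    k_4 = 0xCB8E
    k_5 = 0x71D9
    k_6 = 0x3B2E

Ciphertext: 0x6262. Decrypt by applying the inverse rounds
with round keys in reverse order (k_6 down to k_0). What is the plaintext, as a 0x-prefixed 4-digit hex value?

s_0 = ciphertext = 0x6262
s_1 = InvRound(s_0, k_6) = 0x9AB2
s_2 = InvRound(s_1, k_5) = 0xBC87
s_3 = InvRound(s_2, k_4) = 0x9A98
s_4 = InvRound(s_3, k_3) = 0xE9DD
s_5 = InvRound(s_4, k_2) = 0xDF7C
s_6 = InvRound(s_5, k_1) = 0xEBD7
s_7 = InvRound(s_6, k_0) = 0xDD76

0xDD76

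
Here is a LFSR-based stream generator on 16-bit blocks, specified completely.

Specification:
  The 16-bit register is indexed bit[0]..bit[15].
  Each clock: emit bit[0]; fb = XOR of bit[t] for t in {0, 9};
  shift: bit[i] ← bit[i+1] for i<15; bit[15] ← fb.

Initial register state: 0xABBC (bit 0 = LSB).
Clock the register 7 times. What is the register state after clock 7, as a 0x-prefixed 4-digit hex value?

0xD357

reg_0 = 0xABBC
clock 1: out=0, reg = 0xD5DE
clock 2: out=0, reg = 0x6AEF
clock 3: out=1, reg = 0x3577
clock 4: out=1, reg = 0x9ABB
clock 5: out=1, reg = 0x4D5D
clock 6: out=1, reg = 0xA6AE
clock 7: out=0, reg = 0xD357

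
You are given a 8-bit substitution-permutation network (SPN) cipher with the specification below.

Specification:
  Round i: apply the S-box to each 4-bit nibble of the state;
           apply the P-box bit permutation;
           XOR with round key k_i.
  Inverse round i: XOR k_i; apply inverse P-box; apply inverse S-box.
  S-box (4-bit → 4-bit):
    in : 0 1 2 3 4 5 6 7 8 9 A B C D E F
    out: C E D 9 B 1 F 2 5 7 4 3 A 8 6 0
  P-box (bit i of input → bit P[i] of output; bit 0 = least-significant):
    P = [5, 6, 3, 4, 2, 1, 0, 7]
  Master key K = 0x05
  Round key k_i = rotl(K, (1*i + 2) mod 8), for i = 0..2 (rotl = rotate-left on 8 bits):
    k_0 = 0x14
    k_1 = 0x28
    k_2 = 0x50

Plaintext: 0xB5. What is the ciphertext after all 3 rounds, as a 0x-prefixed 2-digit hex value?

s_0 = plaintext = 0xB5
s_1 = Round(s_0, k_0) = 0x32
s_2 = Round(s_1, k_1) = 0x94
s_3 = Round(s_2, k_2) = 0x27

0x27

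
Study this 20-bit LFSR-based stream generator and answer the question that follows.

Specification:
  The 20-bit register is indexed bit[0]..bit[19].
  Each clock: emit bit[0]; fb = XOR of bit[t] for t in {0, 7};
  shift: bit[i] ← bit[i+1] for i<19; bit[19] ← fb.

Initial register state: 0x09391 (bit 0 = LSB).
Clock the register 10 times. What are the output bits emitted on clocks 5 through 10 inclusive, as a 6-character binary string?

reg_0 = 0x09391
clock 1: out=1, reg = 0x049C8
clock 2: out=0, reg = 0x824E4
clock 3: out=0, reg = 0xC1272
clock 4: out=0, reg = 0x60939
clock 5: out=1, reg = 0xB049C
clock 6: out=0, reg = 0xD824E
clock 7: out=0, reg = 0x6C127
clock 8: out=1, reg = 0xB6093
clock 9: out=1, reg = 0x5B049
clock 10: out=1, reg = 0xAD824

100111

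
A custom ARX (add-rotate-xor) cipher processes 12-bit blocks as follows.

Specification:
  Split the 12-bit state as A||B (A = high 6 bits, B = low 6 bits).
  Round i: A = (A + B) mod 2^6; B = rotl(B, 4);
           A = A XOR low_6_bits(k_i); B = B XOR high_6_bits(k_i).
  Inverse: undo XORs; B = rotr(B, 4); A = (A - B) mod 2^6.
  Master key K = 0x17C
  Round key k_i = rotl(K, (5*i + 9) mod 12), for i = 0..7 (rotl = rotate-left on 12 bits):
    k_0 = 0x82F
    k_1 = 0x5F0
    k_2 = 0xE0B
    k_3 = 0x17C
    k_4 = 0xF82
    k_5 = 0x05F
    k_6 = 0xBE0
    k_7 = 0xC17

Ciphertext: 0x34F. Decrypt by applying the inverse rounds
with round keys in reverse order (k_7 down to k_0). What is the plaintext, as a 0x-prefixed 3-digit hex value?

0x9B4

s_0 = ciphertext = 0x34F
s_1 = InvRound(s_0, k_7) = 0x6FF
s_2 = InvRound(s_1, k_6) = 0xE81
s_3 = InvRound(s_2, k_5) = 0x940
s_4 = InvRound(s_3, k_4) = 0xB3B
s_5 = InvRound(s_4, k_3) = 0x57B
s_6 = InvRound(s_5, k_2) = 0x48C
s_7 = InvRound(s_6, k_1) = 0xD6D
s_8 = InvRound(s_7, k_0) = 0x9B4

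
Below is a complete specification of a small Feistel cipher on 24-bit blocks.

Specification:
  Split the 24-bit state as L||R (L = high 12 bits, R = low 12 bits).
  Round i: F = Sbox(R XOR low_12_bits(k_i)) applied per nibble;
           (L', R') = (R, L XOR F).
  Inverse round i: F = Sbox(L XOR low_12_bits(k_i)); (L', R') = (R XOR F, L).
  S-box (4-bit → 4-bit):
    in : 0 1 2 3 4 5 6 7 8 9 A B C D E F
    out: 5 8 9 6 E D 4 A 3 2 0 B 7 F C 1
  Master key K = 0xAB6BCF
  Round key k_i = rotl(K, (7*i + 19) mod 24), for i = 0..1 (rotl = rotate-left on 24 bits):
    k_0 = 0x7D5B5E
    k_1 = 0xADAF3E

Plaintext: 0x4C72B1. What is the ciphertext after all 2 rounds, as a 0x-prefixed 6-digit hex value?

0x6060D2

s_0 = plaintext = 0x4C72B1
s_1 = Round(s_0, k_0) = 0x2B1606
s_2 = Round(s_1, k_1) = 0x6060D2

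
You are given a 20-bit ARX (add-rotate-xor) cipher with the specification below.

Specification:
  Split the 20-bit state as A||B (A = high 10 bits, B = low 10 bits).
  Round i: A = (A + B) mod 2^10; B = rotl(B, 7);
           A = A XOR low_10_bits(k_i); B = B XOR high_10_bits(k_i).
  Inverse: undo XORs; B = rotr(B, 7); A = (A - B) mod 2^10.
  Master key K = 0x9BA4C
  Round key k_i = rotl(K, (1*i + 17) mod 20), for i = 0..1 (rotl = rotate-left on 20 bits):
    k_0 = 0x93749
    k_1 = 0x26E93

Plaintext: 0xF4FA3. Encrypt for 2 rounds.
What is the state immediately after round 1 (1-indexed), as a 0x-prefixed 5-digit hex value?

s_0 = plaintext = 0xF4FA3
s_1 = Round(s_0, k_0) = 0x0FFB9
s_2 = Round(s_1, k_1) = 0x5AC6C

0x0FFB9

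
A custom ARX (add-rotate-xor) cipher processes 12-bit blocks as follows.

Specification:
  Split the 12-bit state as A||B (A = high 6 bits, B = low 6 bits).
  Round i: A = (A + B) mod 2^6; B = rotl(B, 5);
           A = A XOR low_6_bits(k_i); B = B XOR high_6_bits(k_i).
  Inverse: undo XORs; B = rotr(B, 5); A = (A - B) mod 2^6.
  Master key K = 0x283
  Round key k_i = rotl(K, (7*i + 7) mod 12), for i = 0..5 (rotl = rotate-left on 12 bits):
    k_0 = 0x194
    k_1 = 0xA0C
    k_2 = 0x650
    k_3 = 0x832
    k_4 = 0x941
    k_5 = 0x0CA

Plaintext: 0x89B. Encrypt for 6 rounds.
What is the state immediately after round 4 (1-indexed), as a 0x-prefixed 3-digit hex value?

0xB9B

s_0 = plaintext = 0x89B
s_1 = Round(s_0, k_0) = 0xA6B
s_2 = Round(s_1, k_1) = 0x61D
s_3 = Round(s_2, k_2) = 0x977
s_4 = Round(s_3, k_3) = 0xB9B
s_5 = Round(s_4, k_4) = 0x208
s_6 = Round(s_5, k_5) = 0x687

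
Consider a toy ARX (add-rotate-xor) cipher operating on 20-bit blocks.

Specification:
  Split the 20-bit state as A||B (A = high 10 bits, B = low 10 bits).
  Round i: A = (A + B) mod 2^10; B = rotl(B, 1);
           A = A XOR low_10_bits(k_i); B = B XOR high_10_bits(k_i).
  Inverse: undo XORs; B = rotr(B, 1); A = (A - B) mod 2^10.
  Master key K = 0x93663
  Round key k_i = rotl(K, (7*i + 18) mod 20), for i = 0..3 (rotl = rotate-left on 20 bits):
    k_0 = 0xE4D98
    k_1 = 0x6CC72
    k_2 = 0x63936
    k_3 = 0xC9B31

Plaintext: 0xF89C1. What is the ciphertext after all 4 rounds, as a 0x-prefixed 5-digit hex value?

s_0 = plaintext = 0xF89C1
s_1 = Round(s_0, k_0) = 0x0EC11
s_2 = Round(s_1, k_1) = 0x0F991
s_3 = Round(s_2, k_2) = 0x3E6AC
s_4 = Round(s_3, k_3) = 0x2527F

0x2527F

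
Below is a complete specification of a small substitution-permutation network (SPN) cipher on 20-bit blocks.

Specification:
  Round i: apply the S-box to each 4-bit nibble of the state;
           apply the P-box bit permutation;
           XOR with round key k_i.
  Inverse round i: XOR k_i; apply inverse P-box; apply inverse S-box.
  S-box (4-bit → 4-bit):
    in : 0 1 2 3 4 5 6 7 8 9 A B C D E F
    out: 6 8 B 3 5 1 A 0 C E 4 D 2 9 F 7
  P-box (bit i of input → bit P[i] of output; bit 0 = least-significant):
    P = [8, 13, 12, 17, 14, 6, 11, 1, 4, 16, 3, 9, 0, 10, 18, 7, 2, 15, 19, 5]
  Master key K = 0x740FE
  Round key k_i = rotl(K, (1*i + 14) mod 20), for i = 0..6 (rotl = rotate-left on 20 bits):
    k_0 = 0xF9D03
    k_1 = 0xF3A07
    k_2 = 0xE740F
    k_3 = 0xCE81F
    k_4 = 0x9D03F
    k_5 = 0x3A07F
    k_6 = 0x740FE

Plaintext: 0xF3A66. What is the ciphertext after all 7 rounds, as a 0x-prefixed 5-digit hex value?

s_0 = plaintext = 0xF3A66
s_1 = Round(s_0, k_0) = 0x5394C
s_2 = Round(s_1, k_1) = 0xE540A
s_3 = Round(s_2, k_2) = 0x6EC72
s_4 = Round(s_3, k_3) = 0xB4DBE
s_5 = Round(s_4, k_4) = 0x7AB08
s_6 = Round(s_5, k_5) = 0x5BA27
s_7 = Round(s_6, k_6) = 0x30031

0x30031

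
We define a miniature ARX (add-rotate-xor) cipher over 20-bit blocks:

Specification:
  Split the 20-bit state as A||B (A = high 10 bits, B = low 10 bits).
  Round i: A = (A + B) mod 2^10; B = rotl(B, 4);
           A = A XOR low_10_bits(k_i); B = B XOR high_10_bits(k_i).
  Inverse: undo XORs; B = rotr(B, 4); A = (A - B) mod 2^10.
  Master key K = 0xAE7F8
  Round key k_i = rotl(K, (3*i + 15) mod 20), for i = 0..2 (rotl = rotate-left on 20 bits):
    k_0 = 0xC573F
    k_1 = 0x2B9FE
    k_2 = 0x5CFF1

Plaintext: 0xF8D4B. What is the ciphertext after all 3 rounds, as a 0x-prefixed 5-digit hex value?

0x47B79

s_0 = plaintext = 0xF8D4B
s_1 = Round(s_0, k_0) = 0x847A0
s_2 = Round(s_1, k_1) = 0x13EA0
s_3 = Round(s_2, k_2) = 0x47B79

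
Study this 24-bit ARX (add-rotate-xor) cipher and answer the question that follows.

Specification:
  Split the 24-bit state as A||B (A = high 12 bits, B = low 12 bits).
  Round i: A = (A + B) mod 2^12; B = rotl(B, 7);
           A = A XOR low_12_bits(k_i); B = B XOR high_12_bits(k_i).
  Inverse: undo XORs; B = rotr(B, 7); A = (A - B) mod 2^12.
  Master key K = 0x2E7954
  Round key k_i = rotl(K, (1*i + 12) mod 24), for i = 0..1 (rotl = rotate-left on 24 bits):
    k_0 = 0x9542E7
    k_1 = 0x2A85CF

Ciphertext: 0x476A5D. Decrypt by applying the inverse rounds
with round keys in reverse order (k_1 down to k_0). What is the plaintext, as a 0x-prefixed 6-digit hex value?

s_0 = ciphertext = 0x476A5D
s_1 = InvRound(s_0, k_1) = 0x308EB1
s_2 = InvRound(s_1, k_0) = 0x540CAF

0x540CAF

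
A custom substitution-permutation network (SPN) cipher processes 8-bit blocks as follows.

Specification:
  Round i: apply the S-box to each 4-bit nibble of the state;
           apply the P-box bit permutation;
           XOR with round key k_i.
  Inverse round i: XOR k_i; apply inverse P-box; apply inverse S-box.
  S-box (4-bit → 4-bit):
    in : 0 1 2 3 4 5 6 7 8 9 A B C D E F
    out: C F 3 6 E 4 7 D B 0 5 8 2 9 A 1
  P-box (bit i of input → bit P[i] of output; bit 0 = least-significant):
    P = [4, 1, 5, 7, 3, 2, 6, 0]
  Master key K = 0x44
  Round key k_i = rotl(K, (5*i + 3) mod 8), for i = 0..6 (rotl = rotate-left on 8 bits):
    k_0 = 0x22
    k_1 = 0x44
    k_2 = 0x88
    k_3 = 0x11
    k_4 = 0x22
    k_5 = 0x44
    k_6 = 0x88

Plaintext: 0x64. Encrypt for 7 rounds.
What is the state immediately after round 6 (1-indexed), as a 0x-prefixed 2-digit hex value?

s_0 = plaintext = 0x64
s_1 = Round(s_0, k_0) = 0xCC
s_2 = Round(s_1, k_1) = 0x42
s_3 = Round(s_2, k_2) = 0xDF
s_4 = Round(s_3, k_3) = 0x08
s_5 = Round(s_4, k_4) = 0xF1
s_6 = Round(s_5, k_5) = 0xFE
s_7 = Round(s_6, k_6) = 0x02

0xFE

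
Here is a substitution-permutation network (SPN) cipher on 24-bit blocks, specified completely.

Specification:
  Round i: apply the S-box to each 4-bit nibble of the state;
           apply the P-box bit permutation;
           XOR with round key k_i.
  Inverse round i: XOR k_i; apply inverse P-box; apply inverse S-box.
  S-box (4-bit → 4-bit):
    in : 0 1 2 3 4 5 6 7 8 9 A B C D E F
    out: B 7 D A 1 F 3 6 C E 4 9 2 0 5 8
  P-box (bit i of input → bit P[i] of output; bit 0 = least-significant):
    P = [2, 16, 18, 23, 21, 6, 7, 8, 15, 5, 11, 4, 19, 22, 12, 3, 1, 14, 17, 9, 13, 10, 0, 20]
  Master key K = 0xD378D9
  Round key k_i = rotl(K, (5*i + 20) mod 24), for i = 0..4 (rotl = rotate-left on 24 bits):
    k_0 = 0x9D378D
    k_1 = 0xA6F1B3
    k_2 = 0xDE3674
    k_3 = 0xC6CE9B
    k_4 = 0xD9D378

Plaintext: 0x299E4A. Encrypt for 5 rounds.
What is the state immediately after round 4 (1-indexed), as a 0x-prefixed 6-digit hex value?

0x65CF09

s_0 = plaintext = 0x299E4A
s_1 = Round(s_0, k_0) = 0xEBCD84
s_2 = Round(s_1, k_1) = 0xE6D234
s_3 = Round(s_2, k_2) = 0xDEDF23
s_4 = Round(s_3, k_3) = 0x65CF09
s_5 = Round(s_4, k_4) = 0x3EB42A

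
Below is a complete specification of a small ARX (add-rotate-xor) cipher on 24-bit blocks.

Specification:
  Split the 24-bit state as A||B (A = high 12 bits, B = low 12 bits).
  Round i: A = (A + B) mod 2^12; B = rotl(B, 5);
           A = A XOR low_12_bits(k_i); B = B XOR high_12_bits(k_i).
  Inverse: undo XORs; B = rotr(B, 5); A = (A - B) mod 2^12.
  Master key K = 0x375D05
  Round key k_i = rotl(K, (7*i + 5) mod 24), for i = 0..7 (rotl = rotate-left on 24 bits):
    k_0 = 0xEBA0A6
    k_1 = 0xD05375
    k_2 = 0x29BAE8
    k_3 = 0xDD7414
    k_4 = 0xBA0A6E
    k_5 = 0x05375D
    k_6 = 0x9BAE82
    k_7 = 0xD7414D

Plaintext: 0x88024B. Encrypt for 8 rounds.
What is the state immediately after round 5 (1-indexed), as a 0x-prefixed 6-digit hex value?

0xBCCBAE

s_0 = plaintext = 0x88024B
s_1 = Round(s_0, k_0) = 0xA6D7DE
s_2 = Round(s_1, k_1) = 0x13E6CA
s_3 = Round(s_2, k_2) = 0x2E0BD6
s_4 = Round(s_3, k_3) = 0xAA2700
s_5 = Round(s_4, k_4) = 0xBCCBAE
s_6 = Round(s_5, k_5) = 0x027584
s_7 = Round(s_6, k_6) = 0xB29931
s_8 = Round(s_7, k_7) = 0x517B46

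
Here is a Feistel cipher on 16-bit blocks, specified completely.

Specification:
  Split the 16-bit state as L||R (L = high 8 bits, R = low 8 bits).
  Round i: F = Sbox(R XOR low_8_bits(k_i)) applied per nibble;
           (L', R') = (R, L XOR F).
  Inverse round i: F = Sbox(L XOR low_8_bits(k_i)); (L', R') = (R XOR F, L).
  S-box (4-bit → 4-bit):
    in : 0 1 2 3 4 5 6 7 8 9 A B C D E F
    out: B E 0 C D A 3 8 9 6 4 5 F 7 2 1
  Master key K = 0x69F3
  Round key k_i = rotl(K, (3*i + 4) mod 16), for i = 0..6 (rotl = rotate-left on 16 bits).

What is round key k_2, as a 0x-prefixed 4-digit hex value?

0xCDA7

K = 0x69F3
k_0 = rotl(K, (3*0+4) mod 16) = rotl(K, 4) = 0x9F36
k_1 = rotl(K, (3*1+4) mod 16) = rotl(K, 7) = 0xF9B4
k_2 = rotl(K, (3*2+4) mod 16) = rotl(K, 10) = 0xCDA7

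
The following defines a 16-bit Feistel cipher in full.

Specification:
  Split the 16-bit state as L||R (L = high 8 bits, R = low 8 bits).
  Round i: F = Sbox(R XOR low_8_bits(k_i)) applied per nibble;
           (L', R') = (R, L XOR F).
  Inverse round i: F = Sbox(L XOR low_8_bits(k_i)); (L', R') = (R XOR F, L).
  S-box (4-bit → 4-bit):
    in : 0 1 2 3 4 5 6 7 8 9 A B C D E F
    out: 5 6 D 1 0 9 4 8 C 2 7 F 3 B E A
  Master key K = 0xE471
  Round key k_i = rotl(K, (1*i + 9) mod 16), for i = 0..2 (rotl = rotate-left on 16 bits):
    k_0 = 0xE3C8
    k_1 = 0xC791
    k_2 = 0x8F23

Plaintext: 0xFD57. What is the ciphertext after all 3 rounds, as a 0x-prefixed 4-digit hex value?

0x5352

s_0 = plaintext = 0xFD57
s_1 = Round(s_0, k_0) = 0x57D7
s_2 = Round(s_1, k_1) = 0xD753
s_3 = Round(s_2, k_2) = 0x5352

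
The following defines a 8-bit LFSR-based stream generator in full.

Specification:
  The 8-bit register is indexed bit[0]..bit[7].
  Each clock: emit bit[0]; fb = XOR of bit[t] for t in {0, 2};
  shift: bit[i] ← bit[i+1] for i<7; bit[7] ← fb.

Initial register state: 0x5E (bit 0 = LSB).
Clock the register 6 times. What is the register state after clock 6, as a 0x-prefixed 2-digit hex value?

0x25

reg_0 = 0x5E
clock 1: out=0, reg = 0xAF
clock 2: out=1, reg = 0x57
clock 3: out=1, reg = 0x2B
clock 4: out=1, reg = 0x95
clock 5: out=1, reg = 0x4A
clock 6: out=0, reg = 0x25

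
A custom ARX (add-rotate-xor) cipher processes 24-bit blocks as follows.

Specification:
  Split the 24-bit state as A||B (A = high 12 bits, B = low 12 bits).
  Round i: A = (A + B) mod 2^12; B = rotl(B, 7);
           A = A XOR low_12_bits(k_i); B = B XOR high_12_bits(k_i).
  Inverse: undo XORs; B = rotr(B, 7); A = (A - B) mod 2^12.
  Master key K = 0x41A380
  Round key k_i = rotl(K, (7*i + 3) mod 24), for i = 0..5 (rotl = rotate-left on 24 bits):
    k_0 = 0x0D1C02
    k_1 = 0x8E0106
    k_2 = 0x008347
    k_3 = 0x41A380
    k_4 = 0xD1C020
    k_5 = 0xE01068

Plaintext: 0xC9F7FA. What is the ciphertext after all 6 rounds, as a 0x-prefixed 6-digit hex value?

s_0 = plaintext = 0xC9F7FA
s_1 = Round(s_0, k_0) = 0x89BDEE
s_2 = Round(s_1, k_1) = 0x78FF8F
s_3 = Round(s_2, k_2) = 0x4597F4
s_4 = Round(s_3, k_3) = 0xFCDE25
s_5 = Round(s_4, k_4) = 0xDD2FED
s_6 = Round(s_5, k_5) = 0xDD78FE

0xDD78FE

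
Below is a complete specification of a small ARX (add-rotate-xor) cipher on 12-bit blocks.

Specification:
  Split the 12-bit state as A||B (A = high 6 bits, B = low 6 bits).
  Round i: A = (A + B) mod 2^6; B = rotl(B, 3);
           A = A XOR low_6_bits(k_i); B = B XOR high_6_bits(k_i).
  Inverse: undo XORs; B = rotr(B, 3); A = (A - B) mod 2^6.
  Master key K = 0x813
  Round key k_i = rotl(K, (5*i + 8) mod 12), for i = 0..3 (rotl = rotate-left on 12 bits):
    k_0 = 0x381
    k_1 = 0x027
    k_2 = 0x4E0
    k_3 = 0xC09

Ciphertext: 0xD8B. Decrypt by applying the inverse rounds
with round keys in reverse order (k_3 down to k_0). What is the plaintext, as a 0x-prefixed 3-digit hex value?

0x750

s_0 = ciphertext = 0xD8B
s_1 = InvRound(s_0, k_3) = 0x81F
s_2 = InvRound(s_1, k_2) = 0x7E1
s_3 = InvRound(s_2, k_1) = 0xB0C
s_4 = InvRound(s_3, k_0) = 0x750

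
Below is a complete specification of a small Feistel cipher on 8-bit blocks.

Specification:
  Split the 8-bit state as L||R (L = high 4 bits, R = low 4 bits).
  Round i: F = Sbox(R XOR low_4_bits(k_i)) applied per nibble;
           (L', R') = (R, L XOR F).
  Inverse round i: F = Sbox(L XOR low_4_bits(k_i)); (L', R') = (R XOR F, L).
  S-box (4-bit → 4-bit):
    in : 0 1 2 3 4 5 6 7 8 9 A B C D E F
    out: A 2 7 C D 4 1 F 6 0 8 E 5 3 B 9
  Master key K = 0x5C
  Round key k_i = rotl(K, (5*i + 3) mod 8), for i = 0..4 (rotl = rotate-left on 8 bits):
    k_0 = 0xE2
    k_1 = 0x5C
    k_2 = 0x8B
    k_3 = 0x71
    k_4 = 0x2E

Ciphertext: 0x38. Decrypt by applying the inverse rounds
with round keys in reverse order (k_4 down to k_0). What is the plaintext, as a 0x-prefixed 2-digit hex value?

0x98

s_0 = ciphertext = 0x38
s_1 = InvRound(s_0, k_4) = 0xB3
s_2 = InvRound(s_1, k_3) = 0xBB
s_3 = InvRound(s_2, k_2) = 0x1B
s_4 = InvRound(s_3, k_1) = 0x81
s_5 = InvRound(s_4, k_0) = 0x98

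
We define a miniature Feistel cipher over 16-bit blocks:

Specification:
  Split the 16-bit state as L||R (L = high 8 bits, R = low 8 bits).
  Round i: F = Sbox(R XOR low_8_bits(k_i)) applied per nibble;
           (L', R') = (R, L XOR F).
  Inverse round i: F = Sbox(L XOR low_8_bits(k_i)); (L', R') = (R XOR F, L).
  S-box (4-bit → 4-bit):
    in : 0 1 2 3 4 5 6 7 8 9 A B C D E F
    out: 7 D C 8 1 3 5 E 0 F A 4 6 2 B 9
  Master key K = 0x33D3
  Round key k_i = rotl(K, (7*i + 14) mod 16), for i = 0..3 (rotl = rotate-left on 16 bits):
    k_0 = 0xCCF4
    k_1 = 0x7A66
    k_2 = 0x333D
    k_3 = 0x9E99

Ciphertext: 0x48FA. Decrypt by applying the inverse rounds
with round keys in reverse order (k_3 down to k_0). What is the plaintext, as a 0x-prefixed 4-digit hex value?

0xDE26

s_0 = ciphertext = 0x48FA
s_1 = InvRound(s_0, k_3) = 0xD748
s_2 = InvRound(s_1, k_2) = 0xF2D7
s_3 = InvRound(s_2, k_1) = 0x26F2
s_4 = InvRound(s_3, k_0) = 0xDE26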